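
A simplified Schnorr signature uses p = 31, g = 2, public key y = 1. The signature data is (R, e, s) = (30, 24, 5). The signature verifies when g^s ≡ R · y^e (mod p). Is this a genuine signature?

g^s mod p:
Squares mod 31: 2^1≡2, 2^2≡4, 2^4≡16
5 = 4 + 1, so 2^5 ≡ 16·2 ≡ 1 (mod 31)
R · y^e mod p:
Squares mod 31: 1^1≡1, 1^2≡1, 1^4≡1, 1^8≡1, 1^16≡1
24 = 16 + 8, so 1^24 ≡ 1·1 ≡ 1 (mod 31)
30·1 = 30 ≡ 30 (mod 31)
1 ≠ 30; the check fails.

forged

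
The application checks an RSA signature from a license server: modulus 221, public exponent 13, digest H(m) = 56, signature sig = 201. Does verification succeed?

fails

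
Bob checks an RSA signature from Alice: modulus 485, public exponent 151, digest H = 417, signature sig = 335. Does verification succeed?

sig^151 mod 485 = 385
385 ≠ 417, so verification fails.

fails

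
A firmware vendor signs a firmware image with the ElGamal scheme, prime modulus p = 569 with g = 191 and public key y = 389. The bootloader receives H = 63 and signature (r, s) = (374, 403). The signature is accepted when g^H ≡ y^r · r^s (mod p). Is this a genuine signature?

Left side g^H mod p:
Squares mod 569: 191^1≡191, 191^2≡65, 191^4≡242, 191^8≡526, 191^16≡142, 191^32≡249
63 = 32 + 16 + 8 + 4 + 2 + 1, so 191^63 ≡ 249·142·526·242·65·191 ≡ 554 (mod 569)
Right side y^r · r^s mod p:
Squares mod 569: 389^1≡389, 389^2≡536, 389^4≡520, 389^8≡125, 389^16≡262, 389^32≡364, 389^64≡488, 389^128≡302, 389^256≡164
374 = 256 + 64 + 32 + 16 + 4 + 2, so 389^374 ≡ 164·488·364·262·520·536 ≡ 100 (mod 569)
Squares mod 569: 374^1≡374, 374^2≡471, 374^4≡500, 374^8≡209, 374^16≡437, 374^32≡354, 374^64≡136, 374^128≡288, 374^256≡439
403 = 256 + 128 + 16 + 2 + 1, so 374^403 ≡ 439·288·437·471·374 ≡ 199 (mod 569)
100·199 = 19900 ≡ 554 (mod 569)
554 ≡ 554 (mod 569), so the signature is genuine.

genuine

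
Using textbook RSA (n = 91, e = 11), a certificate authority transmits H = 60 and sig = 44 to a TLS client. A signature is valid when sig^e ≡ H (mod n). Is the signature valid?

valid

sig^2 ≡ 44^2 = 1936 ≡ 25
sig^4 ≡ 25^2 = 625 ≡ 79
sig^8 ≡ 79^2 = 6241 ≡ 53
11 = 8 + 2 + 1, so sig^11 ≡ 53·25·44 ≡ 60 (mod 91)
Since 60 equals the digest 60, verification succeeds.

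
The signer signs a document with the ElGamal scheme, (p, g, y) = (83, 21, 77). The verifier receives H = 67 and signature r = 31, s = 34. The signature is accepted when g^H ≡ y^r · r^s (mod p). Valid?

no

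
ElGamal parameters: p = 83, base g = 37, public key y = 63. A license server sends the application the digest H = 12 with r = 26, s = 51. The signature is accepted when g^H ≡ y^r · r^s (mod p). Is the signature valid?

invalid

Left side g^H mod p:
Squares mod 83: 37^1≡37, 37^2≡41, 37^4≡21, 37^8≡26
12 = 8 + 4, so 37^12 ≡ 26·21 ≡ 48 (mod 83)
Right side y^r · r^s mod p:
Squares mod 83: 63^1≡63, 63^2≡68, 63^4≡59, 63^8≡78, 63^16≡25
26 = 16 + 8 + 2, so 63^26 ≡ 25·78·68 ≡ 49 (mod 83)
Squares mod 83: 26^1≡26, 26^2≡12, 26^4≡61, 26^8≡69, 26^16≡30, 26^32≡70
51 = 32 + 16 + 2 + 1, so 26^51 ≡ 70·30·12·26 ≡ 81 (mod 83)
49·81 = 3969 ≡ 68 (mod 83)
48 ≠ 68, so verification fails.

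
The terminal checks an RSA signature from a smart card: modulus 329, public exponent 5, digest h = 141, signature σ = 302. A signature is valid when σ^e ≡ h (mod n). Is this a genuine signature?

forged

σ^2 ≡ 302^2 = 91204 ≡ 71
σ^4 ≡ 71^2 = 5041 ≡ 106
5 = 4 + 1, so σ^5 ≡ 106·302 ≡ 99 (mod 329)
99 ≠ 141, so verification fails.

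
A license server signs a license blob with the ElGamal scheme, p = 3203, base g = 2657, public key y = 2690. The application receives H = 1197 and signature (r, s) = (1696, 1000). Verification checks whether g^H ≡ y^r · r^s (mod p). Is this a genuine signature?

forged

Left side g^H mod p:
2657^2 = 7059649 ≡ 237
2657^4 ≡ 237^2 = 56169 ≡ 1718
2657^8 ≡ 1718^2 = 2951524 ≡ 1561
2657^16 ≡ 1561^2 = 2436721 ≡ 2441
2657^32 ≡ 2441^2 = 5958481 ≡ 901
2657^64 ≡ 901^2 = 811801 ≡ 1442
2657^128 ≡ 1442^2 = 2079364 ≡ 617
2657^256 ≡ 617^2 = 380689 ≡ 2735
2657^512 ≡ 2735^2 = 7480225 ≡ 1220
2657^1024 ≡ 1220^2 = 1488400 ≡ 2208
1197 = 1024 + 128 + 32 + 8 + 4 + 1, so 2657^1197 ≡ 2208·617·901·1561·1718·2657 ≡ 2411 (mod 3203)
Right side y^r · r^s mod p:
2690^2 = 7236100 ≡ 523
2690^4 ≡ 523^2 = 273529 ≡ 1274
2690^8 ≡ 1274^2 = 1623076 ≡ 2358
2690^16 ≡ 2358^2 = 5560164 ≡ 2959
2690^32 ≡ 2959^2 = 8755681 ≡ 1882
2690^64 ≡ 1882^2 = 3541924 ≡ 2609
2690^128 ≡ 2609^2 = 6806881 ≡ 506
2690^256 ≡ 506^2 = 256036 ≡ 2999
2690^512 ≡ 2999^2 = 8994001 ≡ 3180
2690^1024 ≡ 3180^2 = 10112400 ≡ 529
1696 = 1024 + 512 + 128 + 32, so 2690^1696 ≡ 529·3180·506·1882 ≡ 1842 (mod 3203)
1696^2 = 2876416 ≡ 122
1696^4 ≡ 122^2 = 14884 ≡ 2072
1696^8 ≡ 2072^2 = 4293184 ≡ 1164
1696^16 ≡ 1164^2 = 1354896 ≡ 27
1696^32 ≡ 27^2 = 729
1696^64 ≡ 729^2 = 531441 ≡ 2946
1696^128 ≡ 2946^2 = 8678916 ≡ 1989
1696^256 ≡ 1989^2 = 3956121 ≡ 416
1696^512 ≡ 416^2 = 173056 ≡ 94
1000 = 512 + 256 + 128 + 64 + 32 + 8, so 1696^1000 ≡ 94·416·1989·2946·729·1164 ≡ 677 (mod 3203)
1842·677 = 1247034 ≡ 1067 (mod 3203)
2411 ≠ 1067, so verification fails.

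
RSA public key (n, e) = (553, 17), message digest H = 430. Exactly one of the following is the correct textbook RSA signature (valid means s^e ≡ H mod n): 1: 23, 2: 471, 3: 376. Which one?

3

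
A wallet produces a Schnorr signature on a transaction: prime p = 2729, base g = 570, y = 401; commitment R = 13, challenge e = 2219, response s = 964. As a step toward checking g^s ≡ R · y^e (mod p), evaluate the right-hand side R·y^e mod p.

401^2 = 160801 ≡ 2519
401^4 ≡ 2519^2 = 6345361 ≡ 436
401^8 ≡ 436^2 = 190096 ≡ 1795
401^16 ≡ 1795^2 = 3222025 ≡ 1805
401^32 ≡ 1805^2 = 3258025 ≡ 2328
401^64 ≡ 2328^2 = 5419584 ≡ 2519
401^128 ≡ 2519^2 = 6345361 ≡ 436
401^256 ≡ 436^2 = 190096 ≡ 1795
401^512 ≡ 1795^2 = 3222025 ≡ 1805
401^1024 ≡ 1805^2 = 3258025 ≡ 2328
401^2048 ≡ 2328^2 = 5419584 ≡ 2519
2219 = 2048 + 128 + 32 + 8 + 2 + 1, so 401^2219 ≡ 2519·436·2328·1795·2519·401 ≡ 2448 (mod 2729)
R · y^e ≡ 13·2448 = 31824 ≡ 1805 (mod 2729)

1805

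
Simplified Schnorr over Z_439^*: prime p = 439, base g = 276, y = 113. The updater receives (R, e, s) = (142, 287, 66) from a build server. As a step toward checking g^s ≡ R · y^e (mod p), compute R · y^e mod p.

412

113^2 = 12769 ≡ 38
113^4 ≡ 38^2 = 1444 ≡ 127
113^8 ≡ 127^2 = 16129 ≡ 325
113^16 ≡ 325^2 = 105625 ≡ 265
113^32 ≡ 265^2 = 70225 ≡ 424
113^64 ≡ 424^2 = 179776 ≡ 225
113^128 ≡ 225^2 = 50625 ≡ 140
113^256 ≡ 140^2 = 19600 ≡ 284
287 = 256 + 16 + 8 + 4 + 2 + 1, so 113^287 ≡ 284·265·325·127·38·113 ≡ 40 (mod 439)
R · y^e ≡ 142·40 = 5680 ≡ 412 (mod 439)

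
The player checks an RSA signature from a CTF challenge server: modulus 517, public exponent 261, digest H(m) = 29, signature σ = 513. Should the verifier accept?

σ^2 ≡ 513^2 = 263169 ≡ 16
σ^4 ≡ 16^2 = 256
σ^8 ≡ 256^2 = 65536 ≡ 394
σ^16 ≡ 394^2 = 155236 ≡ 136
σ^32 ≡ 136^2 = 18496 ≡ 401
σ^64 ≡ 401^2 = 160801 ≡ 14
σ^128 ≡ 14^2 = 196
σ^256 ≡ 196^2 = 38416 ≡ 158
261 = 256 + 4 + 1, so σ^261 ≡ 158·256·513 ≡ 29 (mod 517)
Since 29 equals the digest 29, verification succeeds.

accept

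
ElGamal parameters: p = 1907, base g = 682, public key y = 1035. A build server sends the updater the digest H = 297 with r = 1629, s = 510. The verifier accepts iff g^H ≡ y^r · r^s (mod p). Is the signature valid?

invalid

Left side g^H mod p:
682^2 = 465124 ≡ 1723
682^4 ≡ 1723^2 = 2968729 ≡ 1437
682^8 ≡ 1437^2 = 2064969 ≡ 1595
682^16 ≡ 1595^2 = 2544025 ≡ 87
682^32 ≡ 87^2 = 7569 ≡ 1848
682^64 ≡ 1848^2 = 3415104 ≡ 1574
682^128 ≡ 1574^2 = 2477476 ≡ 283
682^256 ≡ 283^2 = 80089 ≡ 1902
297 = 256 + 32 + 8 + 1, so 682^297 ≡ 1902·1848·1595·682 ≡ 1439 (mod 1907)
Right side y^r · r^s mod p:
1035^2 = 1071225 ≡ 1398
1035^4 ≡ 1398^2 = 1954404 ≡ 1636
1035^8 ≡ 1636^2 = 2676496 ≡ 975
1035^16 ≡ 975^2 = 950625 ≡ 939
1035^32 ≡ 939^2 = 881721 ≡ 687
1035^64 ≡ 687^2 = 471969 ≡ 940
1035^128 ≡ 940^2 = 883600 ≡ 659
1035^256 ≡ 659^2 = 434281 ≡ 1392
1035^512 ≡ 1392^2 = 1937664 ≡ 152
1035^1024 ≡ 152^2 = 23104 ≡ 220
1629 = 1024 + 512 + 64 + 16 + 8 + 4 + 1, so 1035^1629 ≡ 220·152·940·939·975·1636·1035 ≡ 1382 (mod 1907)
1629^2 = 2653641 ≡ 1004
1629^4 ≡ 1004^2 = 1008016 ≡ 1120
1629^8 ≡ 1120^2 = 1254400 ≡ 1501
1629^16 ≡ 1501^2 = 2253001 ≡ 834
1629^32 ≡ 834^2 = 695556 ≡ 1408
1629^64 ≡ 1408^2 = 1982464 ≡ 1091
1629^128 ≡ 1091^2 = 1190281 ≡ 313
1629^256 ≡ 313^2 = 97969 ≡ 712
510 = 256 + 128 + 64 + 32 + 16 + 8 + 4 + 2, so 1629^510 ≡ 712·313·1091·1408·834·1501·1120·1004 ≡ 900 (mod 1907)
1382·900 = 1243800 ≡ 436 (mod 1907)
1439 ≠ 436, so verification fails.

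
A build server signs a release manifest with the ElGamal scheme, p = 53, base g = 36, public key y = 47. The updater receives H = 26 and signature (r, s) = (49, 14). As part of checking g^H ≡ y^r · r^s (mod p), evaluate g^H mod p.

1

36^2 = 1296 ≡ 24
36^4 ≡ 24^2 = 576 ≡ 46
36^8 ≡ 46^2 = 2116 ≡ 49
36^16 ≡ 49^2 = 2401 ≡ 16
26 = 16 + 8 + 2, so 36^26 ≡ 16·49·24 ≡ 1 (mod 53)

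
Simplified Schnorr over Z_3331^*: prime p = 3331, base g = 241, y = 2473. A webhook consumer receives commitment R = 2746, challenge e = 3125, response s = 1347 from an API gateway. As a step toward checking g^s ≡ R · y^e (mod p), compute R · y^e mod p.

3086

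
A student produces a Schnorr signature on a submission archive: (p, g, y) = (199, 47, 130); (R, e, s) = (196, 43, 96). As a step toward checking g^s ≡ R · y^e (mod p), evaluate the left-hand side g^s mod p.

123

Squares mod 199: 47^1≡47, 47^2≡20, 47^4≡2, 47^8≡4, 47^16≡16, 47^32≡57, 47^64≡65
96 = 64 + 32, so 47^96 ≡ 65·57 ≡ 123 (mod 199)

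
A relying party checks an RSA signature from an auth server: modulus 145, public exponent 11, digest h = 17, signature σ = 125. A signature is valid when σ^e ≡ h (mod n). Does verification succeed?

Squares mod 145: σ^1≡125, σ^2≡110, σ^4≡65, σ^8≡20
11 = 8 + 2 + 1, so σ^11 ≡ 20·110·125 ≡ 80 (mod 145)
σ^11 mod 145 = 80, but h = 17.

fails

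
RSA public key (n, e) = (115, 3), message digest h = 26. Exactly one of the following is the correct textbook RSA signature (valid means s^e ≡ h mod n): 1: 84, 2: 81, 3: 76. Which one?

Candidate 1: Squares mod 115: 84^1≡84, 84^2≡41; 3 = 2 + 1, so 84^3 ≡ 41·84 ≡ 109 (mod 115)
Candidate 2: Squares mod 115: 81^1≡81, 81^2≡6; 3 = 2 + 1, so 81^3 ≡ 6·81 ≡ 26 (mod 115)
  → matches h = 26
Candidate 3: Squares mod 115: 76^1≡76, 76^2≡26; 3 = 2 + 1, so 76^3 ≡ 26·76 ≡ 21 (mod 115)

2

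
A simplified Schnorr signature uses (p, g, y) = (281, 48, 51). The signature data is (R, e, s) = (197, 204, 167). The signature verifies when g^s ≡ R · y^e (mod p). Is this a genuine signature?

genuine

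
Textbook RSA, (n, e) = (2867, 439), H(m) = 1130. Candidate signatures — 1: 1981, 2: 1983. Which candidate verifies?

1

Candidate 1: Squares mod 2867: 1981^1≡1981, 1981^2≡2305, 1981^4≡474, 1981^8≡1050, 1981^16≡1572, 1981^32≡2697, 1981^64≡230, 1981^128≡1294, 1981^256≡108; 439 = 256 + 128 + 32 + 16 + 4 + 2 + 1, so 1981^439 ≡ 108·1294·2697·1572·474·2305·1981 ≡ 1130 (mod 2867)
  → matches H(m) = 1130
Candidate 2: Squares mod 2867: 1983^1≡1983, 1983^2≡1632, 1983^4≡2848, 1983^8≡361, 1983^16≡1306, 1983^32≡2638, 1983^64≡835, 1983^128≡544, 1983^256≡635; 439 = 256 + 128 + 32 + 16 + 4 + 2 + 1, so 1983^439 ≡ 635·544·2638·1306·2848·1632·1983 ≡ 880 (mod 2867)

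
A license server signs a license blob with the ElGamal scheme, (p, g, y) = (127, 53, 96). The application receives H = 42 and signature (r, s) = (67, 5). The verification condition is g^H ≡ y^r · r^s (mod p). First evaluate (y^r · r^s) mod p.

96^67 mod 127 = 23
67^5 mod 127 = 45
y^r · r^s ≡ 23·45 = 1035 ≡ 19 (mod 127)

19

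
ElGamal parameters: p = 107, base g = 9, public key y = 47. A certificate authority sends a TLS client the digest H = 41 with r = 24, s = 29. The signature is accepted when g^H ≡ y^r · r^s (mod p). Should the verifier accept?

reject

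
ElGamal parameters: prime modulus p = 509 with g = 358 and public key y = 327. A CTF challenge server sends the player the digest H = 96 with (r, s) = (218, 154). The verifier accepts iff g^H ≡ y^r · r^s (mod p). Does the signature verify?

verifies

Left side g^H mod p:
358^2 = 128164 ≡ 405
358^4 ≡ 405^2 = 164025 ≡ 127
358^8 ≡ 127^2 = 16129 ≡ 350
358^16 ≡ 350^2 = 122500 ≡ 340
358^32 ≡ 340^2 = 115600 ≡ 57
358^64 ≡ 57^2 = 3249 ≡ 195
96 = 64 + 32, so 358^96 ≡ 195·57 ≡ 426 (mod 509)
Right side y^r · r^s mod p:
327^2 = 106929 ≡ 39
327^4 ≡ 39^2 = 1521 ≡ 503
327^8 ≡ 503^2 = 253009 ≡ 36
327^16 ≡ 36^2 = 1296 ≡ 278
327^32 ≡ 278^2 = 77284 ≡ 425
327^64 ≡ 425^2 = 180625 ≡ 439
327^128 ≡ 439^2 = 192721 ≡ 319
218 = 128 + 64 + 16 + 8 + 2, so 327^218 ≡ 319·439·278·36·39 ≡ 102 (mod 509)
218^2 = 47524 ≡ 187
218^4 ≡ 187^2 = 34969 ≡ 357
218^8 ≡ 357^2 = 127449 ≡ 199
218^16 ≡ 199^2 = 39601 ≡ 408
218^32 ≡ 408^2 = 166464 ≡ 21
218^64 ≡ 21^2 = 441
218^128 ≡ 441^2 = 194481 ≡ 43
154 = 128 + 16 + 8 + 2, so 218^154 ≡ 43·408·199·187 ≡ 94 (mod 509)
102·94 = 9588 ≡ 426 (mod 509)
426 ≡ 426 (mod 509), so the signature is genuine.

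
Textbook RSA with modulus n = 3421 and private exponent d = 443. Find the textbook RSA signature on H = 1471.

H^2 ≡ 1471^2 = 2163841 ≡ 1769
H^4 ≡ 1769^2 = 3129361 ≡ 2567
H^8 ≡ 2567^2 = 6589489 ≡ 643
H^16 ≡ 643^2 = 413449 ≡ 2929
H^32 ≡ 2929^2 = 8579041 ≡ 2594
H^64 ≡ 2594^2 = 6728836 ≡ 3150
H^128 ≡ 3150^2 = 9922500 ≡ 1600
H^256 ≡ 1600^2 = 2560000 ≡ 1092
443 = 256 + 128 + 32 + 16 + 8 + 2 + 1, so H^443 ≡ 1092·1600·2594·2929·643·1769·1471 ≡ 3361 (mod 3421)

3361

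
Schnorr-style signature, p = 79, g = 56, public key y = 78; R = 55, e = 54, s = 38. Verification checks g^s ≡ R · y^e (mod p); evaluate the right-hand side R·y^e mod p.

55

78^54 mod 79 = 1
R · y^e ≡ 55·1 = 55 ≡ 55 (mod 79)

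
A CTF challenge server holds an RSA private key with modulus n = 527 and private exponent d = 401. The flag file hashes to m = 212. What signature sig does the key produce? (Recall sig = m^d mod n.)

m^2 ≡ 212^2 = 44944 ≡ 149
m^4 ≡ 149^2 = 22201 ≡ 67
m^8 ≡ 67^2 = 4489 ≡ 273
m^16 ≡ 273^2 = 74529 ≡ 222
m^32 ≡ 222^2 = 49284 ≡ 273
m^64 ≡ 273^2 = 74529 ≡ 222
m^128 ≡ 222^2 = 49284 ≡ 273
m^256 ≡ 273^2 = 74529 ≡ 222
401 = 256 + 128 + 16 + 1, so m^401 ≡ 222·273·222·212 ≡ 161 (mod 527)

161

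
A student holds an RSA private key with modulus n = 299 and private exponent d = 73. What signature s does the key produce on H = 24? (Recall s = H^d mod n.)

24

H^2 ≡ 24^2 = 576 ≡ 277
H^4 ≡ 277^2 = 76729 ≡ 185
H^8 ≡ 185^2 = 34225 ≡ 139
H^16 ≡ 139^2 = 19321 ≡ 185
H^32 ≡ 185^2 = 34225 ≡ 139
H^64 ≡ 139^2 = 19321 ≡ 185
73 = 64 + 8 + 1, so H^73 ≡ 185·139·24 ≡ 24 (mod 299)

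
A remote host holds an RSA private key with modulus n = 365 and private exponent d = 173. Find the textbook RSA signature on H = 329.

274

H^2 ≡ 329^2 = 108241 ≡ 201
H^4 ≡ 201^2 = 40401 ≡ 251
H^8 ≡ 251^2 = 63001 ≡ 221
H^16 ≡ 221^2 = 48841 ≡ 296
H^32 ≡ 296^2 = 87616 ≡ 16
H^64 ≡ 16^2 = 256
H^128 ≡ 256^2 = 65536 ≡ 201
173 = 128 + 32 + 8 + 4 + 1, so H^173 ≡ 201·16·221·251·329 ≡ 274 (mod 365)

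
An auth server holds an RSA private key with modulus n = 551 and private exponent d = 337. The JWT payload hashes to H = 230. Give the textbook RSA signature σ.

288

H^2 ≡ 230^2 = 52900 ≡ 4
H^4 ≡ 4^2 = 16
H^8 ≡ 16^2 = 256
H^16 ≡ 256^2 = 65536 ≡ 518
H^32 ≡ 518^2 = 268324 ≡ 538
H^64 ≡ 538^2 = 289444 ≡ 169
H^128 ≡ 169^2 = 28561 ≡ 460
H^256 ≡ 460^2 = 211600 ≡ 16
337 = 256 + 64 + 16 + 1, so H^337 ≡ 16·169·518·230 ≡ 288 (mod 551)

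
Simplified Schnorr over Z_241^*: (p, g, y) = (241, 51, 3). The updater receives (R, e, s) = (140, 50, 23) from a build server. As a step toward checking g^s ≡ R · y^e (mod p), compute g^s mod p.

206

51^2 = 2601 ≡ 191
51^4 ≡ 191^2 = 36481 ≡ 90
51^8 ≡ 90^2 = 8100 ≡ 147
51^16 ≡ 147^2 = 21609 ≡ 160
23 = 16 + 4 + 2 + 1, so 51^23 ≡ 160·90·191·51 ≡ 206 (mod 241)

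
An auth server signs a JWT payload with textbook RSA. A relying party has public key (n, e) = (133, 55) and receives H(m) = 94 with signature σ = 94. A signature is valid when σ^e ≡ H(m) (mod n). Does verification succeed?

passes

Squares mod 133: σ^1≡94, σ^2≡58, σ^4≡39, σ^8≡58, σ^16≡39, σ^32≡58
55 = 32 + 16 + 4 + 2 + 1, so σ^55 ≡ 58·39·39·58·94 ≡ 94 (mod 133)
Since 94 equals the digest 94, verification succeeds.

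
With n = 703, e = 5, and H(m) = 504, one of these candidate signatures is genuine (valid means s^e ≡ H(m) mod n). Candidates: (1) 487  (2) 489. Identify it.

Candidate 1: 487^5 mod 703 = 635
Candidate 2: 489^5 mod 703 = 504
  → matches H(m) = 504

2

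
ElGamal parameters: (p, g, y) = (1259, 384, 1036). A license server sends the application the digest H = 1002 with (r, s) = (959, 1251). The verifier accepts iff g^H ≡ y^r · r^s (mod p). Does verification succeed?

fails

Left side g^H mod p:
384^2 = 147456 ≡ 153
384^4 ≡ 153^2 = 23409 ≡ 747
384^8 ≡ 747^2 = 558009 ≡ 272
384^16 ≡ 272^2 = 73984 ≡ 962
384^32 ≡ 962^2 = 925444 ≡ 79
384^64 ≡ 79^2 = 6241 ≡ 1205
384^128 ≡ 1205^2 = 1452025 ≡ 398
384^256 ≡ 398^2 = 158404 ≡ 1029
384^512 ≡ 1029^2 = 1058841 ≡ 22
1002 = 512 + 256 + 128 + 64 + 32 + 8 + 2, so 384^1002 ≡ 22·1029·398·1205·79·272·153 ≡ 104 (mod 1259)
Right side y^r · r^s mod p:
1036^2 = 1073296 ≡ 628
1036^4 ≡ 628^2 = 394384 ≡ 317
1036^8 ≡ 317^2 = 100489 ≡ 1028
1036^16 ≡ 1028^2 = 1056784 ≡ 483
1036^32 ≡ 483^2 = 233289 ≡ 374
1036^64 ≡ 374^2 = 139876 ≡ 127
1036^128 ≡ 127^2 = 16129 ≡ 1021
1036^256 ≡ 1021^2 = 1042441 ≡ 1248
1036^512 ≡ 1248^2 = 1557504 ≡ 121
959 = 512 + 256 + 128 + 32 + 16 + 8 + 4 + 2 + 1, so 1036^959 ≡ 121·1248·1021·374·483·1028·317·628·1036 ≡ 25 (mod 1259)
959^2 = 919681 ≡ 611
959^4 ≡ 611^2 = 373321 ≡ 657
959^8 ≡ 657^2 = 431649 ≡ 1071
959^16 ≡ 1071^2 = 1147041 ≡ 92
959^32 ≡ 92^2 = 8464 ≡ 910
959^64 ≡ 910^2 = 828100 ≡ 937
959^128 ≡ 937^2 = 877969 ≡ 446
959^256 ≡ 446^2 = 198916 ≡ 1253
959^512 ≡ 1253^2 = 1570009 ≡ 36
959^1024 ≡ 36^2 = 1296 ≡ 37
1251 = 1024 + 128 + 64 + 32 + 2 + 1, so 959^1251 ≡ 37·446·937·910·611·959 ≡ 832 (mod 1259)
25·832 = 20800 ≡ 656 (mod 1259)
104 ≠ 656, so verification fails.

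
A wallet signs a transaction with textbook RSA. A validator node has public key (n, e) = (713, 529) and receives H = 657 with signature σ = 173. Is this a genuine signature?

forged

Squares mod 713: σ^1≡173, σ^2≡696, σ^4≡289, σ^8≡100, σ^16≡18, σ^32≡324, σ^64≡165, σ^128≡131, σ^256≡49, σ^512≡262
529 = 512 + 16 + 1, so σ^529 ≡ 262·18·173 ≡ 196 (mod 713)
The recovered value 196 does not match the digest 657.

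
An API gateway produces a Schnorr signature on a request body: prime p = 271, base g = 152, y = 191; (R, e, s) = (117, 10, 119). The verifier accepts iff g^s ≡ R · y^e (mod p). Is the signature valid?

valid

g^s mod p:
Squares mod 271: 152^1≡152, 152^2≡69, 152^4≡154, 152^8≡139, 152^16≡80, 152^32≡167, 152^64≡247
119 = 64 + 32 + 16 + 4 + 2 + 1, so 152^119 ≡ 247·167·80·154·69·152 ≡ 105 (mod 271)
R · y^e mod p:
Squares mod 271: 191^1≡191, 191^2≡167, 191^4≡247, 191^8≡34
10 = 8 + 2, so 191^10 ≡ 34·167 ≡ 258 (mod 271)
117·258 = 30186 ≡ 105 (mod 271)
105 ≡ 105 (mod 271); signature holds.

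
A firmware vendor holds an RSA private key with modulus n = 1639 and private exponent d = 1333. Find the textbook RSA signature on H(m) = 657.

Squares mod 1639: (H(m))^1≡657, (H(m))^2≡592, (H(m))^4≡1357, (H(m))^8≡852, (H(m))^16≡1466, (H(m))^32≡427, (H(m))^64≡400, (H(m))^128≡1017, (H(m))^256≡80, (H(m))^512≡1483, (H(m))^1024≡1390
1333 = 1024 + 256 + 32 + 16 + 4 + 1, so (H(m))^1333 ≡ 1390·80·427·1466·1357·657 ≡ 61 (mod 1639)

61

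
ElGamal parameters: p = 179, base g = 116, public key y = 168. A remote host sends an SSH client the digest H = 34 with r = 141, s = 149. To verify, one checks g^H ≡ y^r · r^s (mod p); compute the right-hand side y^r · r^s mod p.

49

168^2 = 28224 ≡ 121
168^4 ≡ 121^2 = 14641 ≡ 142
168^8 ≡ 142^2 = 20164 ≡ 116
168^16 ≡ 116^2 = 13456 ≡ 31
168^32 ≡ 31^2 = 961 ≡ 66
168^64 ≡ 66^2 = 4356 ≡ 60
168^128 ≡ 60^2 = 3600 ≡ 20
141 = 128 + 8 + 4 + 1, so 168^141 ≡ 20·116·142·168 ≡ 15 (mod 179)
141^2 = 19881 ≡ 12
141^4 ≡ 12^2 = 144
141^8 ≡ 144^2 = 20736 ≡ 151
141^16 ≡ 151^2 = 22801 ≡ 68
141^32 ≡ 68^2 = 4624 ≡ 149
141^64 ≡ 149^2 = 22201 ≡ 5
141^128 ≡ 5^2 = 25
149 = 128 + 16 + 4 + 1, so 141^149 ≡ 25·68·144·141 ≡ 51 (mod 179)
y^r · r^s ≡ 15·51 = 765 ≡ 49 (mod 179)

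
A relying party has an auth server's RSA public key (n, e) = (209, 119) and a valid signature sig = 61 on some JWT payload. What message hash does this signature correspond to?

sig^2 ≡ 61^2 = 3721 ≡ 168
sig^4 ≡ 168^2 = 28224 ≡ 9
sig^8 ≡ 9^2 = 81
sig^16 ≡ 81^2 = 6561 ≡ 82
sig^32 ≡ 82^2 = 6724 ≡ 36
sig^64 ≡ 36^2 = 1296 ≡ 42
119 = 64 + 32 + 16 + 4 + 2 + 1, so sig^119 ≡ 42·36·82·9·168·61 ≡ 35 (mod 209)

35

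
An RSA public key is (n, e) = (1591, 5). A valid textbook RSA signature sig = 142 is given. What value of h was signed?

31

sig^5 mod 1591 = 31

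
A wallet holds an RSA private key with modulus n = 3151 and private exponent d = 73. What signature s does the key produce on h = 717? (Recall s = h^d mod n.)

2584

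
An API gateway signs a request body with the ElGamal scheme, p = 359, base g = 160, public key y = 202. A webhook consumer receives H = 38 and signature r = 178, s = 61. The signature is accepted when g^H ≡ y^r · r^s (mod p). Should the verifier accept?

Left side g^H mod p:
Squares mod 359: 160^1≡160, 160^2≡111, 160^4≡115, 160^8≡301, 160^16≡133, 160^32≡98
38 = 32 + 4 + 2, so 160^38 ≡ 98·115·111 ≡ 214 (mod 359)
Right side y^r · r^s mod p:
Squares mod 359: 202^1≡202, 202^2≡237, 202^4≡165, 202^8≡300, 202^16≡250, 202^32≡34, 202^64≡79, 202^128≡138
178 = 128 + 32 + 16 + 2, so 202^178 ≡ 138·34·250·237 ≡ 16 (mod 359)
Squares mod 359: 178^1≡178, 178^2≡92, 178^4≡207, 178^8≡128, 178^16≡229, 178^32≡27
61 = 32 + 16 + 8 + 4 + 1, so 178^61 ≡ 27·229·128·207·178 ≡ 143 (mod 359)
16·143 = 2288 ≡ 134 (mod 359)
214 ≠ 134, so verification fails.

reject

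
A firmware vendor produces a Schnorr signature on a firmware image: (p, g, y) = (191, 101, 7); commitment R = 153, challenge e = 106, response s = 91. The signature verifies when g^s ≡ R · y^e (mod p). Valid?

g^s mod p:
101^2 = 10201 ≡ 78
101^4 ≡ 78^2 = 6084 ≡ 163
101^8 ≡ 163^2 = 26569 ≡ 20
101^16 ≡ 20^2 = 400 ≡ 18
101^32 ≡ 18^2 = 324 ≡ 133
101^64 ≡ 133^2 = 17689 ≡ 117
91 = 64 + 16 + 8 + 2 + 1, so 101^91 ≡ 117·18·20·78·101 ≡ 116 (mod 191)
R · y^e mod p:
7^2 = 49
7^4 ≡ 49^2 = 2401 ≡ 109
7^8 ≡ 109^2 = 11881 ≡ 39
7^16 ≡ 39^2 = 1521 ≡ 184
7^32 ≡ 184^2 = 33856 ≡ 49
7^64 ≡ 49^2 = 2401 ≡ 109
106 = 64 + 32 + 8 + 2, so 7^106 ≡ 109·49·39·49 ≡ 184 (mod 191)
153·184 = 28152 ≡ 75 (mod 191)
116 ≠ 75; the check fails.

no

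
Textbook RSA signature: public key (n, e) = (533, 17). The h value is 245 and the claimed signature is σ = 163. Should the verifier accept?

accept

σ^17 mod 533 = 245
σ^17 mod 533 = 245 matches h.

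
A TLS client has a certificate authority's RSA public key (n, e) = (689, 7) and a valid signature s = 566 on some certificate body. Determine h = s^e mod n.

s^2 ≡ 566^2 = 320356 ≡ 660
s^4 ≡ 660^2 = 435600 ≡ 152
7 = 4 + 2 + 1, so s^7 ≡ 152·660·566 ≡ 630 (mod 689)

630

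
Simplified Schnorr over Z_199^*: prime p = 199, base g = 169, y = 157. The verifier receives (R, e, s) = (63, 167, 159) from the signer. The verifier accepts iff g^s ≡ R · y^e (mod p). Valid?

yes

g^s mod p:
169^2 = 28561 ≡ 104
169^4 ≡ 104^2 = 10816 ≡ 70
169^8 ≡ 70^2 = 4900 ≡ 124
169^16 ≡ 124^2 = 15376 ≡ 53
169^32 ≡ 53^2 = 2809 ≡ 23
169^64 ≡ 23^2 = 529 ≡ 131
169^128 ≡ 131^2 = 17161 ≡ 47
159 = 128 + 16 + 8 + 4 + 2 + 1, so 169^159 ≡ 47·53·124·70·104·169 ≡ 90 (mod 199)
R · y^e mod p:
157^2 = 24649 ≡ 172
157^4 ≡ 172^2 = 29584 ≡ 132
157^8 ≡ 132^2 = 17424 ≡ 111
157^16 ≡ 111^2 = 12321 ≡ 182
157^32 ≡ 182^2 = 33124 ≡ 90
157^64 ≡ 90^2 = 8100 ≡ 140
157^128 ≡ 140^2 = 19600 ≡ 98
167 = 128 + 32 + 4 + 2 + 1, so 157^167 ≡ 98·90·132·172·157 ≡ 172 (mod 199)
63·172 = 10836 ≡ 90 (mod 199)
90 ≡ 90 (mod 199); signature holds.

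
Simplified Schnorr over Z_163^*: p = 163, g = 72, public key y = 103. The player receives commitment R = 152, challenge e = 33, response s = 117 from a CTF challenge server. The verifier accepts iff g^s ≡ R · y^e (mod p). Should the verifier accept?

reject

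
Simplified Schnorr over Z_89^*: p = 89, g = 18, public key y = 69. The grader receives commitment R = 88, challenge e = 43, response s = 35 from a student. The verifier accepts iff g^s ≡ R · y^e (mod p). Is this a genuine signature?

forged

g^s mod p:
18^2 = 324 ≡ 57
18^4 ≡ 57^2 = 3249 ≡ 45
18^8 ≡ 45^2 = 2025 ≡ 67
18^16 ≡ 67^2 = 4489 ≡ 39
18^32 ≡ 39^2 = 1521 ≡ 8
35 = 32 + 2 + 1, so 18^35 ≡ 8·57·18 ≡ 20 (mod 89)
R · y^e mod p:
69^2 = 4761 ≡ 44
69^4 ≡ 44^2 = 1936 ≡ 67
69^8 ≡ 67^2 = 4489 ≡ 39
69^16 ≡ 39^2 = 1521 ≡ 8
69^32 ≡ 8^2 = 64
43 = 32 + 8 + 2 + 1, so 69^43 ≡ 64·39·44·69 ≡ 40 (mod 89)
88·40 = 3520 ≡ 49 (mod 89)
20 ≠ 49; the check fails.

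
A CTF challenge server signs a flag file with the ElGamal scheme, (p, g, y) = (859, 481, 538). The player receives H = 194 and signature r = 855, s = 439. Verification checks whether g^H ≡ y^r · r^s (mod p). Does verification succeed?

fails

Left side g^H mod p:
481^2 = 231361 ≡ 290
481^4 ≡ 290^2 = 84100 ≡ 777
481^8 ≡ 777^2 = 603729 ≡ 711
481^16 ≡ 711^2 = 505521 ≡ 429
481^32 ≡ 429^2 = 184041 ≡ 215
481^64 ≡ 215^2 = 46225 ≡ 698
481^128 ≡ 698^2 = 487204 ≡ 151
194 = 128 + 64 + 2, so 481^194 ≡ 151·698·290 ≡ 482 (mod 859)
Right side y^r · r^s mod p:
538^2 = 289444 ≡ 820
538^4 ≡ 820^2 = 672400 ≡ 662
538^8 ≡ 662^2 = 438244 ≡ 154
538^16 ≡ 154^2 = 23716 ≡ 523
538^32 ≡ 523^2 = 273529 ≡ 367
538^64 ≡ 367^2 = 134689 ≡ 685
538^128 ≡ 685^2 = 469225 ≡ 211
538^256 ≡ 211^2 = 44521 ≡ 712
538^512 ≡ 712^2 = 506944 ≡ 134
855 = 512 + 256 + 64 + 16 + 4 + 2 + 1, so 538^855 ≡ 134·712·685·523·662·820·538 ≡ 115 (mod 859)
855^2 = 731025 ≡ 16
855^4 ≡ 16^2 = 256
855^8 ≡ 256^2 = 65536 ≡ 252
855^16 ≡ 252^2 = 63504 ≡ 797
855^32 ≡ 797^2 = 635209 ≡ 408
855^64 ≡ 408^2 = 166464 ≡ 677
855^128 ≡ 677^2 = 458329 ≡ 482
855^256 ≡ 482^2 = 232324 ≡ 394
439 = 256 + 128 + 32 + 16 + 4 + 2 + 1, so 855^439 ≡ 394·482·408·797·256·16·855 ≡ 263 (mod 859)
115·263 = 30245 ≡ 180 (mod 859)
482 ≠ 180, so verification fails.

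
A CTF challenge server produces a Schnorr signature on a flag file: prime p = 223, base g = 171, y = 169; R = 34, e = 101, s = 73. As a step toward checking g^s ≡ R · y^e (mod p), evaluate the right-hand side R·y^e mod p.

30

169^2 = 28561 ≡ 17
169^4 ≡ 17^2 = 289 ≡ 66
169^8 ≡ 66^2 = 4356 ≡ 119
169^16 ≡ 119^2 = 14161 ≡ 112
169^32 ≡ 112^2 = 12544 ≡ 56
169^64 ≡ 56^2 = 3136 ≡ 14
101 = 64 + 32 + 4 + 1, so 169^101 ≡ 14·56·66·169 ≡ 14 (mod 223)
R · y^e ≡ 34·14 = 476 ≡ 30 (mod 223)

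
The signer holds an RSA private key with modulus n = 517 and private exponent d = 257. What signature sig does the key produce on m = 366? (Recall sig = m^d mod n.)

130

m^2 ≡ 366^2 = 133956 ≡ 53
m^4 ≡ 53^2 = 2809 ≡ 224
m^8 ≡ 224^2 = 50176 ≡ 27
m^16 ≡ 27^2 = 729 ≡ 212
m^32 ≡ 212^2 = 44944 ≡ 482
m^64 ≡ 482^2 = 232324 ≡ 191
m^128 ≡ 191^2 = 36481 ≡ 291
m^256 ≡ 291^2 = 84681 ≡ 410
257 = 256 + 1, so m^257 ≡ 410·366 ≡ 130 (mod 517)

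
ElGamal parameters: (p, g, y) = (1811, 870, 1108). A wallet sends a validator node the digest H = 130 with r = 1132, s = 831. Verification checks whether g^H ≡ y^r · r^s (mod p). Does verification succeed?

fails

Left side g^H mod p:
870^2 = 756900 ≡ 1713
870^4 ≡ 1713^2 = 2934369 ≡ 549
870^8 ≡ 549^2 = 301401 ≡ 775
870^16 ≡ 775^2 = 600625 ≡ 1184
870^32 ≡ 1184^2 = 1401856 ≡ 142
870^64 ≡ 142^2 = 20164 ≡ 243
870^128 ≡ 243^2 = 59049 ≡ 1097
130 = 128 + 2, so 870^130 ≡ 1097·1713 ≡ 1154 (mod 1811)
Right side y^r · r^s mod p:
1108^2 = 1227664 ≡ 1617
1108^4 ≡ 1617^2 = 2614689 ≡ 1416
1108^8 ≡ 1416^2 = 2005056 ≡ 279
1108^16 ≡ 279^2 = 77841 ≡ 1779
1108^32 ≡ 1779^2 = 3164841 ≡ 1024
1108^64 ≡ 1024^2 = 1048576 ≡ 7
1108^128 ≡ 7^2 = 49
1108^256 ≡ 49^2 = 2401 ≡ 590
1108^512 ≡ 590^2 = 348100 ≡ 388
1108^1024 ≡ 388^2 = 150544 ≡ 231
1132 = 1024 + 64 + 32 + 8 + 4, so 1108^1132 ≡ 231·7·1024·279·1416 ≡ 673 (mod 1811)
1132^2 = 1281424 ≡ 1047
1132^4 ≡ 1047^2 = 1096209 ≡ 554
1132^8 ≡ 554^2 = 306916 ≡ 857
1132^16 ≡ 857^2 = 734449 ≡ 994
1132^32 ≡ 994^2 = 988036 ≡ 1041
1132^64 ≡ 1041^2 = 1083681 ≡ 703
1132^128 ≡ 703^2 = 494209 ≡ 1617
1132^256 ≡ 1617^2 = 2614689 ≡ 1416
1132^512 ≡ 1416^2 = 2005056 ≡ 279
831 = 512 + 256 + 32 + 16 + 8 + 4 + 2 + 1, so 1132^831 ≡ 279·1416·1041·994·857·554·1047·1132 ≡ 98 (mod 1811)
673·98 = 65954 ≡ 758 (mod 1811)
1154 ≠ 758, so verification fails.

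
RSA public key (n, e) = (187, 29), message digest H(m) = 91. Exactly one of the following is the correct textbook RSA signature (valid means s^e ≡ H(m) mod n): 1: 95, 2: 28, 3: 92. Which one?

3

Candidate 1: Squares mod 187: 95^1≡95, 95^2≡49, 95^4≡157, 95^8≡152, 95^16≡103; 29 = 16 + 8 + 4 + 1, so 95^29 ≡ 103·152·157·95 ≡ 96 (mod 187)
Candidate 2: Squares mod 187: 28^1≡28, 28^2≡36, 28^4≡174, 28^8≡169, 28^16≡137; 29 = 16 + 8 + 4 + 1, so 28^29 ≡ 137·169·174·28 ≡ 24 (mod 187)
Candidate 3: Squares mod 187: 92^1≡92, 92^2≡49, 92^4≡157, 92^8≡152, 92^16≡103; 29 = 16 + 8 + 4 + 1, so 92^29 ≡ 103·152·157·92 ≡ 91 (mod 187)
  → matches H(m) = 91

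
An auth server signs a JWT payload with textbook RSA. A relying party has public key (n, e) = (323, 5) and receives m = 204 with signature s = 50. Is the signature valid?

invalid

s^2 ≡ 50^2 = 2500 ≡ 239
s^4 ≡ 239^2 = 57121 ≡ 273
5 = 4 + 1, so s^5 ≡ 273·50 ≡ 84 (mod 323)
s^5 mod 323 = 84, but m = 204.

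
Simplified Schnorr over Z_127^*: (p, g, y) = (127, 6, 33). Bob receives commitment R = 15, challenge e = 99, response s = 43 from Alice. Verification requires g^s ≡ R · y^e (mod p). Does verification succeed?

g^s mod p:
6^43 mod 127 = 7
R · y^e mod p:
33^99 mod 127 = 119
15·119 = 1785 ≡ 7 (mod 127)
7 ≡ 7 (mod 127); signature holds.

passes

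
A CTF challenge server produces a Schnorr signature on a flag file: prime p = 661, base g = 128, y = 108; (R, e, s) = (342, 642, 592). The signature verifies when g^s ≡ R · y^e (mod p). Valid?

g^s mod p:
128^592 mod 661 = 369
R · y^e mod p:
108^642 mod 661 = 262
342·262 = 89604 ≡ 369 (mod 661)
369 ≡ 369 (mod 661); signature holds.

yes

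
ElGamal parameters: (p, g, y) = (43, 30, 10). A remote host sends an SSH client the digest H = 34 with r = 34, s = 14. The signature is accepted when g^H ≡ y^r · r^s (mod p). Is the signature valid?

invalid

Left side g^H mod p:
Squares mod 43: 30^1≡30, 30^2≡40, 30^4≡9, 30^8≡38, 30^16≡25, 30^32≡23
34 = 32 + 2, so 30^34 ≡ 23·40 ≡ 17 (mod 43)
Right side y^r · r^s mod p:
Squares mod 43: 10^1≡10, 10^2≡14, 10^4≡24, 10^8≡17, 10^16≡31, 10^32≡15
34 = 32 + 2, so 10^34 ≡ 15·14 ≡ 38 (mod 43)
Squares mod 43: 34^1≡34, 34^2≡38, 34^4≡25, 34^8≡23
14 = 8 + 4 + 2, so 34^14 ≡ 23·25·38 ≡ 6 (mod 43)
38·6 = 228 ≡ 13 (mod 43)
17 ≠ 13, so verification fails.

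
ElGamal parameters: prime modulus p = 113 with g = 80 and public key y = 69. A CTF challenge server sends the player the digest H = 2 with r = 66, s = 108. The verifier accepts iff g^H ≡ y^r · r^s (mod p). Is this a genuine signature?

Left side g^H mod p:
80^2 = 6400 ≡ 72
Right side y^r · r^s mod p:
69^2 = 4761 ≡ 15
69^4 ≡ 15^2 = 225 ≡ 112
69^8 ≡ 112^2 = 12544 ≡ 1
69^16 ≡ 1^2 = 1
69^32 ≡ 1^2 = 1
69^64 ≡ 1^2 = 1
66 = 64 + 2, so 69^66 ≡ 1·15 ≡ 15 (mod 113)
66^2 = 4356 ≡ 62
66^4 ≡ 62^2 = 3844 ≡ 2
66^8 ≡ 2^2 = 4
66^16 ≡ 4^2 = 16
66^32 ≡ 16^2 = 256 ≡ 30
66^64 ≡ 30^2 = 900 ≡ 109
108 = 64 + 32 + 8 + 4, so 66^108 ≡ 109·30·4·2 ≡ 57 (mod 113)
15·57 = 855 ≡ 64 (mod 113)
72 ≠ 64, so verification fails.

forged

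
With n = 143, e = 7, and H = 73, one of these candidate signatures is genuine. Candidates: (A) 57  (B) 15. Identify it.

Candidate A: 57^2 = 3249 ≡ 103; 57^4 ≡ 103^2 = 10609 ≡ 27; 7 = 4 + 2 + 1, so 57^7 ≡ 27·103·57 ≡ 73 (mod 143)
  → matches H = 73
Candidate B: 15^2 = 225 ≡ 82; 15^4 ≡ 82^2 = 6724 ≡ 3; 7 = 4 + 2 + 1, so 15^7 ≡ 3·82·15 ≡ 115 (mod 143)

A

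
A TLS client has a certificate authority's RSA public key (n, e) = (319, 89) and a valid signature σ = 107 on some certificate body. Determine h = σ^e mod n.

Squares mod 319: σ^1≡107, σ^2≡284, σ^4≡268, σ^8≡49, σ^16≡168, σ^32≡152, σ^64≡136
89 = 64 + 16 + 8 + 1, so σ^89 ≡ 136·168·49·107 ≡ 227 (mod 319)

227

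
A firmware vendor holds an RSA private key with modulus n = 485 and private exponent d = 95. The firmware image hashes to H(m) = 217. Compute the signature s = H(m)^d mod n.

38

Squares mod 485: (H(m))^1≡217, (H(m))^2≡44, (H(m))^4≡481, (H(m))^8≡16, (H(m))^16≡256, (H(m))^32≡61, (H(m))^64≡326
95 = 64 + 16 + 8 + 4 + 2 + 1, so (H(m))^95 ≡ 326·256·16·481·44·217 ≡ 38 (mod 485)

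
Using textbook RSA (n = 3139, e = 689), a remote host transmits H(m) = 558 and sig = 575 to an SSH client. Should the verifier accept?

reject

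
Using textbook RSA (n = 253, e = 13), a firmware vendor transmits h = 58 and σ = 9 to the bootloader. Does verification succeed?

Squares mod 253: σ^1≡9, σ^2≡81, σ^4≡236, σ^8≡36
13 = 8 + 4 + 1, so σ^13 ≡ 36·236·9 ≡ 58 (mod 253)
σ^13 mod 253 = 58 matches h.

passes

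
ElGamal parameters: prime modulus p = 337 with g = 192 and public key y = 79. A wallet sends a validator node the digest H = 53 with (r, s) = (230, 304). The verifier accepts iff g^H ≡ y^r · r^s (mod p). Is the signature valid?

invalid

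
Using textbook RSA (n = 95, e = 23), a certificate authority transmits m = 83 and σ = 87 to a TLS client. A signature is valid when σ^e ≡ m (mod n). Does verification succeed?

passes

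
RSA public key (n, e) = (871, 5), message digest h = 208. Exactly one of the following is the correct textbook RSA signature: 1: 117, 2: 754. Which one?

1

Candidate 1: 117^2 = 13689 ≡ 624; 117^4 ≡ 624^2 = 389376 ≡ 39; 5 = 4 + 1, so 117^5 ≡ 39·117 ≡ 208 (mod 871)
  → matches h = 208
Candidate 2: 754^2 = 568516 ≡ 624; 754^4 ≡ 624^2 = 389376 ≡ 39; 5 = 4 + 1, so 754^5 ≡ 39·754 ≡ 663 (mod 871)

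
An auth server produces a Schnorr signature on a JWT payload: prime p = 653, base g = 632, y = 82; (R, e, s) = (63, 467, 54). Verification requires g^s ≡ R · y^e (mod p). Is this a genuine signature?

g^s mod p:
632^54 mod 653 = 79
R · y^e mod p:
82^467 mod 653 = 552
63·552 = 34776 ≡ 167 (mod 653)
79 ≠ 167; the check fails.

forged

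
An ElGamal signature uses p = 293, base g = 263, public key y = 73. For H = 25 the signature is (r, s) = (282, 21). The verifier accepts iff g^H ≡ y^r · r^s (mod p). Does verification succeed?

passes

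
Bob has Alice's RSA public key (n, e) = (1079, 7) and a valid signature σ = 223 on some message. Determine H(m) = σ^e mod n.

141

σ^7 mod 1079 = 141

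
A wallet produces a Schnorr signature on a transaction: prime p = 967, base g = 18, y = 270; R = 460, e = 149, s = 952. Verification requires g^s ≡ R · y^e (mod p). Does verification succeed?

g^s mod p:
18^2 = 324
18^4 ≡ 324^2 = 104976 ≡ 540
18^8 ≡ 540^2 = 291600 ≡ 533
18^16 ≡ 533^2 = 284089 ≡ 758
18^32 ≡ 758^2 = 574564 ≡ 166
18^64 ≡ 166^2 = 27556 ≡ 480
18^128 ≡ 480^2 = 230400 ≡ 254
18^256 ≡ 254^2 = 64516 ≡ 694
18^512 ≡ 694^2 = 481636 ≡ 70
952 = 512 + 256 + 128 + 32 + 16 + 8, so 18^952 ≡ 70·694·254·166·758·533 ≡ 128 (mod 967)
R · y^e mod p:
270^2 = 72900 ≡ 375
270^4 ≡ 375^2 = 140625 ≡ 410
270^8 ≡ 410^2 = 168100 ≡ 809
270^16 ≡ 809^2 = 654481 ≡ 789
270^32 ≡ 789^2 = 622521 ≡ 740
270^64 ≡ 740^2 = 547600 ≡ 278
270^128 ≡ 278^2 = 77284 ≡ 891
149 = 128 + 16 + 4 + 1, so 270^149 ≡ 891·789·410·270 ≡ 215 (mod 967)
460·215 = 98900 ≡ 266 (mod 967)
128 ≠ 266; the check fails.

fails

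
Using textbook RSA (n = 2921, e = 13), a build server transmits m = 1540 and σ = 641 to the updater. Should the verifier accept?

σ^2 ≡ 641^2 = 410881 ≡ 1941
σ^4 ≡ 1941^2 = 3767481 ≡ 2312
σ^8 ≡ 2312^2 = 5345344 ≡ 2835
13 = 8 + 4 + 1, so σ^13 ≡ 2835·2312·641 ≡ 681 (mod 2921)
The recovered value 681 does not match the digest 1540.

reject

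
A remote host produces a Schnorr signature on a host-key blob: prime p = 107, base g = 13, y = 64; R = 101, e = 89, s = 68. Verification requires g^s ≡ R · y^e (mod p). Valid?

g^s mod p:
13^2 = 169 ≡ 62
13^4 ≡ 62^2 = 3844 ≡ 99
13^8 ≡ 99^2 = 9801 ≡ 64
13^16 ≡ 64^2 = 4096 ≡ 30
13^32 ≡ 30^2 = 900 ≡ 44
13^64 ≡ 44^2 = 1936 ≡ 10
68 = 64 + 4, so 13^68 ≡ 10·99 ≡ 27 (mod 107)
R · y^e mod p:
64^2 = 4096 ≡ 30
64^4 ≡ 30^2 = 900 ≡ 44
64^8 ≡ 44^2 = 1936 ≡ 10
64^16 ≡ 10^2 = 100
64^32 ≡ 100^2 = 10000 ≡ 49
64^64 ≡ 49^2 = 2401 ≡ 47
89 = 64 + 16 + 8 + 1, so 64^89 ≡ 47·100·10·64 ≡ 16 (mod 107)
101·16 = 1616 ≡ 11 (mod 107)
27 ≠ 11; the check fails.

no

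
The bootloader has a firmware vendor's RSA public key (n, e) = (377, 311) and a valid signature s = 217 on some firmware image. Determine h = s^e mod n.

250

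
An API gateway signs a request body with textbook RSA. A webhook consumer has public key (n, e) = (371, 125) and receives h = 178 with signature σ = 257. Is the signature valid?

σ^125 mod 371 = 178
Since 178 equals the digest 178, verification succeeds.

valid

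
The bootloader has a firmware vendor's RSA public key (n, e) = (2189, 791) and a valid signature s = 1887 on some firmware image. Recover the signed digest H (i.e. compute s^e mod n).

s^2 ≡ 1887^2 = 3560769 ≡ 1455
s^4 ≡ 1455^2 = 2117025 ≡ 262
s^8 ≡ 262^2 = 68644 ≡ 785
s^16 ≡ 785^2 = 616225 ≡ 1116
s^32 ≡ 1116^2 = 1245456 ≡ 2104
s^64 ≡ 2104^2 = 4426816 ≡ 658
s^128 ≡ 658^2 = 432964 ≡ 1731
s^256 ≡ 1731^2 = 2996361 ≡ 1809
s^512 ≡ 1809^2 = 3272481 ≡ 2115
791 = 512 + 256 + 16 + 4 + 2 + 1, so s^791 ≡ 2115·1809·1116·262·1455·1887 ≡ 1876 (mod 2189)

1876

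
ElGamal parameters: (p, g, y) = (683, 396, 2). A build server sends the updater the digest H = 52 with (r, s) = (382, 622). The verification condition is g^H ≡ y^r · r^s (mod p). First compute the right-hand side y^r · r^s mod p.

2^2 = 4
2^4 ≡ 4^2 = 16
2^8 ≡ 16^2 = 256
2^16 ≡ 256^2 = 65536 ≡ 651
2^32 ≡ 651^2 = 423801 ≡ 341
2^64 ≡ 341^2 = 116281 ≡ 171
2^128 ≡ 171^2 = 29241 ≡ 555
2^256 ≡ 555^2 = 308025 ≡ 675
382 = 256 + 64 + 32 + 16 + 8 + 4 + 2, so 2^382 ≡ 675·171·341·651·256·16·4 ≡ 256 (mod 683)
382^2 = 145924 ≡ 445
382^4 ≡ 445^2 = 198025 ≡ 638
382^8 ≡ 638^2 = 407044 ≡ 659
382^16 ≡ 659^2 = 434281 ≡ 576
382^32 ≡ 576^2 = 331776 ≡ 521
382^64 ≡ 521^2 = 271441 ≡ 290
382^128 ≡ 290^2 = 84100 ≡ 91
382^256 ≡ 91^2 = 8281 ≡ 85
382^512 ≡ 85^2 = 7225 ≡ 395
622 = 512 + 64 + 32 + 8 + 4 + 2, so 382^622 ≡ 395·290·521·659·638·445 ≡ 412 (mod 683)
y^r · r^s ≡ 256·412 = 105472 ≡ 290 (mod 683)

290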